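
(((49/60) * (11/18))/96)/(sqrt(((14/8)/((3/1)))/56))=539 * sqrt(6)/25920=0.05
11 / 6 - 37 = -211 / 6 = -35.17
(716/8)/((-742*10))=-179/14840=-0.01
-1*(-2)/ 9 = 2/ 9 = 0.22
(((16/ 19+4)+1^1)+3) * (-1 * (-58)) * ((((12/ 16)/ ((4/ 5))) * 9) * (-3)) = -246645/ 19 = -12981.32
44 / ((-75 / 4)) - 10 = -926 / 75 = -12.35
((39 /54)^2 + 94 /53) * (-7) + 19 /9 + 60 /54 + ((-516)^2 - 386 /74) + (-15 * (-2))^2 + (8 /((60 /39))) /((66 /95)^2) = 20538137686075 /76879044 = 267148.71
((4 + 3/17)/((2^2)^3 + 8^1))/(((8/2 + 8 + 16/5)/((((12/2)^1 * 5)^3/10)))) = 26625/2584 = 10.30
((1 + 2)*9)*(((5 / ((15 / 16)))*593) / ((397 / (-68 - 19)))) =-7429104 / 397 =-18713.11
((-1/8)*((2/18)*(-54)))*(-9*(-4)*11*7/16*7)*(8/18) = 1617/4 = 404.25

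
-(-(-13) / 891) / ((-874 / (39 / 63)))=169 / 16353414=0.00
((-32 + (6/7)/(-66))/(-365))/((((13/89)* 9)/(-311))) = -13645747/657657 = -20.75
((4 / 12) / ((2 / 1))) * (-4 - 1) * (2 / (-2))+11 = 71 / 6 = 11.83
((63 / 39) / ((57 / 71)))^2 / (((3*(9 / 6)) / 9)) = 494018 / 61009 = 8.10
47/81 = 0.58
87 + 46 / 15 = 1351 / 15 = 90.07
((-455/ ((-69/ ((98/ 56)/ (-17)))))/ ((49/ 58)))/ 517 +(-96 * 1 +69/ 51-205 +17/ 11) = -361563955/ 1212882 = -298.10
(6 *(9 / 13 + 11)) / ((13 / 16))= 14592 / 169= 86.34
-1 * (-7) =7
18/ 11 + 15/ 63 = 433/ 231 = 1.87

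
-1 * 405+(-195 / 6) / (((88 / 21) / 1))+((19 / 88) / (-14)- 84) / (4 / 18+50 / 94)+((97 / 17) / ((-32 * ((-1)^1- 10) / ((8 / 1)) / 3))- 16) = -1803147323 / 3340568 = -539.77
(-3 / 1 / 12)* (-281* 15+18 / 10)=10533 / 10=1053.30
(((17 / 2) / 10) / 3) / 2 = 17 / 120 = 0.14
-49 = -49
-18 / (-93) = 6 / 31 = 0.19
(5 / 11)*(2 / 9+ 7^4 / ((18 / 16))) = 96050 / 99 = 970.20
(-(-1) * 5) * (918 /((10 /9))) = 4131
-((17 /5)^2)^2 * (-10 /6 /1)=222.72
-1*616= -616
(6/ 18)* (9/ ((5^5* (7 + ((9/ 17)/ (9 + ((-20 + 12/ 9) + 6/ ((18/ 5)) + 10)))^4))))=4009008/ 29252853125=0.00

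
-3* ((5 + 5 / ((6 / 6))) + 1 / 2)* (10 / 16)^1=-315 / 16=-19.69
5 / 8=0.62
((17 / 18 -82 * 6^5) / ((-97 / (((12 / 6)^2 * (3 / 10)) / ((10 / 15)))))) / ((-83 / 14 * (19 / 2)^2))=-321366052 / 14532055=-22.11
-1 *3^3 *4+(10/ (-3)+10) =-304/ 3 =-101.33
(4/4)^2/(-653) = -1/653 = -0.00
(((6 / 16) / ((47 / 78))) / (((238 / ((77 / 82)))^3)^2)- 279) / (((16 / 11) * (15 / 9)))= -115.09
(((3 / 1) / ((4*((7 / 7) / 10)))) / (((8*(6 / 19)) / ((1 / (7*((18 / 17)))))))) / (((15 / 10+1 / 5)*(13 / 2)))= 475 / 13104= 0.04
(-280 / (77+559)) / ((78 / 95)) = -3325 / 6201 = -0.54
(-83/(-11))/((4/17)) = 1411/44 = 32.07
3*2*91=546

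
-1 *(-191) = 191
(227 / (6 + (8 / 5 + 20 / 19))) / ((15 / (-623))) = -2686999 / 2466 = -1089.62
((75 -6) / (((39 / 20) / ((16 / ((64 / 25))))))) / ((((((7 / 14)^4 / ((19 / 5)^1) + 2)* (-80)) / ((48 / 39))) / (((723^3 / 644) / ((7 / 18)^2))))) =-232655596045200 / 35533771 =-6547450.20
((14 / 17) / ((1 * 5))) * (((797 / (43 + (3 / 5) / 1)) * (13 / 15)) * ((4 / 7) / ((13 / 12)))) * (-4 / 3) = -51008 / 27795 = -1.84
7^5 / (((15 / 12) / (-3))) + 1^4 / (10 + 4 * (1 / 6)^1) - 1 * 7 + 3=-6454513 / 160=-40340.71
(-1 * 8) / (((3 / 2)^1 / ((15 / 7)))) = -80 / 7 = -11.43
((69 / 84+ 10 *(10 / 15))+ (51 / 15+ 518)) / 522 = 222133 / 219240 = 1.01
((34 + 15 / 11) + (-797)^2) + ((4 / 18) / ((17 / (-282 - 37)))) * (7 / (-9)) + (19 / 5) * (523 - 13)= 637185.61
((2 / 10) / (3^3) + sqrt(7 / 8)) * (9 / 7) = 1 / 105 + 9 * sqrt(14) / 28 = 1.21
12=12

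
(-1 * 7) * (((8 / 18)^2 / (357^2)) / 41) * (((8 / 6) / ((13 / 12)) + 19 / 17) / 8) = -346 / 4454287929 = -0.00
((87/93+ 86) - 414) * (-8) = 81112/31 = 2616.52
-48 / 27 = -16 / 9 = -1.78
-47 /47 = -1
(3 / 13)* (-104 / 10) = -12 / 5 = -2.40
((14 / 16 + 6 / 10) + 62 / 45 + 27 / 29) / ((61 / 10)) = 39503 / 63684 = 0.62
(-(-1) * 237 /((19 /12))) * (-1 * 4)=-11376 /19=-598.74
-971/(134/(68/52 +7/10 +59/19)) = -12262759/330980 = -37.05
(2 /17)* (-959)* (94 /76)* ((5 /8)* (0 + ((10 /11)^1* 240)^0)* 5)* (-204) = 3380475 /38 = 88959.87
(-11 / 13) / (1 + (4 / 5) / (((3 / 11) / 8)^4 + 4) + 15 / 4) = -52773209500 / 308723271363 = -0.17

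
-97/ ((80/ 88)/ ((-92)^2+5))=-9036423/ 10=-903642.30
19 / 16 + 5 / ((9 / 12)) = 377 / 48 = 7.85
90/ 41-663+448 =-8725/ 41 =-212.80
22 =22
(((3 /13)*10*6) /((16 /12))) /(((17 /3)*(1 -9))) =-405 /1768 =-0.23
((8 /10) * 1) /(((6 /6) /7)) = 28 /5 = 5.60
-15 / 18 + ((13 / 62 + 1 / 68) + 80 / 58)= 141281 / 183396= 0.77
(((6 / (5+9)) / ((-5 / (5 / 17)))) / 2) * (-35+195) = -240 / 119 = -2.02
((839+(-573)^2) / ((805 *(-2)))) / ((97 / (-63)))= 1481256 / 11155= 132.79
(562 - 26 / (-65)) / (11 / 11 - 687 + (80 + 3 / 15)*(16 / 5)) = -7030 / 5367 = -1.31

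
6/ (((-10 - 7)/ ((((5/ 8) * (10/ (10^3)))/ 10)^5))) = -3/ 89128960000000000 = -0.00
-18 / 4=-9 / 2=-4.50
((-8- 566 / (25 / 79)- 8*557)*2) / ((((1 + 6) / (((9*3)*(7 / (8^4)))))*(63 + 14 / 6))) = -6330717 / 5017600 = -1.26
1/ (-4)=-1/ 4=-0.25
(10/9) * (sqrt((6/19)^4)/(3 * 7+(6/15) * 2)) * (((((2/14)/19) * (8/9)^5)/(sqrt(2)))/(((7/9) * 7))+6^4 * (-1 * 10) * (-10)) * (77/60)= 1802240 * sqrt(2)/721065427677+33264000/39349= 845.36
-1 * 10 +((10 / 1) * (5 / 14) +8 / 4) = -31 / 7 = -4.43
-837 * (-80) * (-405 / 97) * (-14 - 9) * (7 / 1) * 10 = 43661268000 / 97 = 450116164.95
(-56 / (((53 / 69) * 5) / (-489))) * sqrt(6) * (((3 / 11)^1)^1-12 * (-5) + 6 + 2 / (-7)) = 1371504168 * sqrt(6) / 2915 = 1152482.12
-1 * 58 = -58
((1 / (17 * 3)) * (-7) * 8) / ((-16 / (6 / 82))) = 7 / 1394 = 0.01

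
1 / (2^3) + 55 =441 / 8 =55.12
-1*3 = -3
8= 8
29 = 29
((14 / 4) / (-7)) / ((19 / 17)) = -17 / 38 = -0.45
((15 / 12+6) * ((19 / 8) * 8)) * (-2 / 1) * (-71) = 39121 / 2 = 19560.50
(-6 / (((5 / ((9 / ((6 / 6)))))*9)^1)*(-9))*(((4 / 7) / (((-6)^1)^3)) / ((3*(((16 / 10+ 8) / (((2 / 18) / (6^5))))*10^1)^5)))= -1 / 1437273012816478286974032719401451520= -0.00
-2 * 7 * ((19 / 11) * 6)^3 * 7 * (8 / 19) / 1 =-61133184 / 1331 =-45930.27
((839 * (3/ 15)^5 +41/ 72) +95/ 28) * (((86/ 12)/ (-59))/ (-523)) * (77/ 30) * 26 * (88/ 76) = 450711191359/ 5936115375000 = 0.08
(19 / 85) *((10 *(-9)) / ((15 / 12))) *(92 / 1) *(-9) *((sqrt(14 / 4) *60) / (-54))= -125856 *sqrt(14) / 17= -27700.59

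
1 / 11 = 0.09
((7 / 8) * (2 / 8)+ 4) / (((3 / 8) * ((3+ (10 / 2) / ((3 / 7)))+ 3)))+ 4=983 / 212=4.64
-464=-464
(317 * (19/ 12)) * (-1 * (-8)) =12046/ 3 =4015.33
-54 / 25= -2.16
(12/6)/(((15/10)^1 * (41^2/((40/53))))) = 160/267279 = 0.00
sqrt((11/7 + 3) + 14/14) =sqrt(273)/7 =2.36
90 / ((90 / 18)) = 18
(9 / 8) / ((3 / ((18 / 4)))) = 27 / 16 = 1.69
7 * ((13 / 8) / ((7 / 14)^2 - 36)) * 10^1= -35 / 11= -3.18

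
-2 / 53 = -0.04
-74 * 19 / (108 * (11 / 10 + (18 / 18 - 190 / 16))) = 14060 / 10557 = 1.33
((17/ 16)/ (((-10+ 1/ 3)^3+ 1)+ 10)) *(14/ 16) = -3213/ 3083776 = -0.00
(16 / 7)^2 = 256 / 49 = 5.22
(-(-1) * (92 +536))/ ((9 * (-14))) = -314/ 63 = -4.98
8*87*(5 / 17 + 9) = 109968 / 17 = 6468.71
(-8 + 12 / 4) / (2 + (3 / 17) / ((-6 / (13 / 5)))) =-850 / 327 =-2.60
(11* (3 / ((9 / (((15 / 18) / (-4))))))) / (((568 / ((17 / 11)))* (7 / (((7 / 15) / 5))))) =-0.00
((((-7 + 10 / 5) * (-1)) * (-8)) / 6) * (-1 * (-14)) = -280 / 3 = -93.33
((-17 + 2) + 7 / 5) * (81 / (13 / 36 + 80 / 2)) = -198288 / 7265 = -27.29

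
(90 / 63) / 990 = 1 / 693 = 0.00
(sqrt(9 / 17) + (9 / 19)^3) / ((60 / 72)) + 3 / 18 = 60539 / 205770 + 18* sqrt(17) / 85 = 1.17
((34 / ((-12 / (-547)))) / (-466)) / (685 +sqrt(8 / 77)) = -0.00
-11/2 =-5.50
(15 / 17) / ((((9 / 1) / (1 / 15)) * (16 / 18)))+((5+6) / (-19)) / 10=-653 / 12920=-0.05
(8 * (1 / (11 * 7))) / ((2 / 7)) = 4 / 11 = 0.36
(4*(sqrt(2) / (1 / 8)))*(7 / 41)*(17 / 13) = 3808*sqrt(2) / 533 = 10.10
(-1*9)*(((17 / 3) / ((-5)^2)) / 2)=-1.02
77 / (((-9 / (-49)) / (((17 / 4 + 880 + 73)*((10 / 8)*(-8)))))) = -72234085 / 18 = -4013004.72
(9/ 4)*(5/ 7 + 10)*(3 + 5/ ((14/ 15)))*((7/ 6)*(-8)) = -26325/ 14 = -1880.36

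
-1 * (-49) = 49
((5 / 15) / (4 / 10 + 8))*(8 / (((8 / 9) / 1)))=5 / 14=0.36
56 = 56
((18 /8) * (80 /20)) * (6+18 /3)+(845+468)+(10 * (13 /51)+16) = 73417 /51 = 1439.55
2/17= 0.12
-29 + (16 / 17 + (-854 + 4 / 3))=-44917 / 51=-880.73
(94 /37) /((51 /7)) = 0.35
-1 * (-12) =12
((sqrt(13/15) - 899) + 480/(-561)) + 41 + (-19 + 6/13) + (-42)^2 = sqrt(195)/15 + 2155339/2431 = 887.54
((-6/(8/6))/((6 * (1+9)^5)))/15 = -1/2000000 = -0.00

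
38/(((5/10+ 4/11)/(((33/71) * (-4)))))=-5808/71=-81.80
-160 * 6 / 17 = -960 / 17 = -56.47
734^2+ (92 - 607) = 538241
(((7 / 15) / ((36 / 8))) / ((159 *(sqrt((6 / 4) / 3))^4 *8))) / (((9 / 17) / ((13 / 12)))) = 1547 / 2318220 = 0.00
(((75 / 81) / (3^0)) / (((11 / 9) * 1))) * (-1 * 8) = -200 / 33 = -6.06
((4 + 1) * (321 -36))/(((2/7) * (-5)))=-1995/2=-997.50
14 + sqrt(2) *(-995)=14 - 995 *sqrt(2)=-1393.14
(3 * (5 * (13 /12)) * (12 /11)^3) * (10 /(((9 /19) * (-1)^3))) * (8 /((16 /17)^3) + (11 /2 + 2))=-162149325 /21296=-7614.07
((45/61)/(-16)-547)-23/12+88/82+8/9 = -196999025/360144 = -547.00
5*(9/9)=5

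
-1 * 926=-926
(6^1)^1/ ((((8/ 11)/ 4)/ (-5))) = -165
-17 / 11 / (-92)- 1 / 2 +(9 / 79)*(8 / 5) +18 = 7075029 / 399740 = 17.70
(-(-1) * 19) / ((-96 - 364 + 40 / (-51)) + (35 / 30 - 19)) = -646 / 16273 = -0.04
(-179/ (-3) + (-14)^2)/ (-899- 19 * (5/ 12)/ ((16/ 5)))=-49088/ 173083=-0.28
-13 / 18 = -0.72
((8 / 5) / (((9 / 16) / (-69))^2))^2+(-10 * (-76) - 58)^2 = 1174736153764 / 2025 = 580116619.14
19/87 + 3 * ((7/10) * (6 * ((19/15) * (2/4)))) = 35663/4350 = 8.20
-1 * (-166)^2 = -27556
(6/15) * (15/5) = 6/5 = 1.20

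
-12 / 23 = -0.52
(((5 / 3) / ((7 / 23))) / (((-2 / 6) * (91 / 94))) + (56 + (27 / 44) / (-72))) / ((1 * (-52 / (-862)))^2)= 1625318284393 / 151575424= 10722.84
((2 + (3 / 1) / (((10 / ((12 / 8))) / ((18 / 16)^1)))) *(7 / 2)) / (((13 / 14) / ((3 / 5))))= 58947 / 10400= 5.67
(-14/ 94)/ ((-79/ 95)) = 665/ 3713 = 0.18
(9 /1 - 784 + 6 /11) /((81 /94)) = -800786 /891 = -898.75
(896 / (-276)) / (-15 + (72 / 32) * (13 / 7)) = 6272 / 20907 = 0.30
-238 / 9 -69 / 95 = -23231 / 855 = -27.17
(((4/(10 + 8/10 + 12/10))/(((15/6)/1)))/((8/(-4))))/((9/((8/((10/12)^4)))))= -384/3125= -0.12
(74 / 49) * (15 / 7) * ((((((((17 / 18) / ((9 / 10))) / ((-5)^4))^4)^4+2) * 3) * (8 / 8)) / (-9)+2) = 3610873061200634365728217753240784304580301974093106377616667357406 / 836844229724201072597823438757830416534488904289901256561279296875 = 4.31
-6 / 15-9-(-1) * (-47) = -282 / 5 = -56.40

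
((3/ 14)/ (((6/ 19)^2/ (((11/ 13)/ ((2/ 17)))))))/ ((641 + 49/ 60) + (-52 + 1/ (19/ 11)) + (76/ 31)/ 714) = 3379737955/ 129110778108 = 0.03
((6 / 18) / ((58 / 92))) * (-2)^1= -92 / 87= -1.06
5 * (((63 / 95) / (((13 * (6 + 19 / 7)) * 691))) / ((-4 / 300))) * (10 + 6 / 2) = -33075 / 800869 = -0.04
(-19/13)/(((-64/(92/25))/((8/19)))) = 23/650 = 0.04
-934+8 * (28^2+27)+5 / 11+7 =61176 / 11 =5561.45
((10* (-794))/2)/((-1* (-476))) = -1985/238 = -8.34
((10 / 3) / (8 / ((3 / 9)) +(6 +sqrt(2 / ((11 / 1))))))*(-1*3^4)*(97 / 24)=-720225 / 19796 +4365*sqrt(22) / 39592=-35.87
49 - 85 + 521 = 485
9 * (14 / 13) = 126 / 13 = 9.69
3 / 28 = 0.11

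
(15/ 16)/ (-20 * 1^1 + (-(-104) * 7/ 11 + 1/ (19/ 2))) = 3135/ 154784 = 0.02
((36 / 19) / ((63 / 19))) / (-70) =-2 / 245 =-0.01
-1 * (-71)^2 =-5041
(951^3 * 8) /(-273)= -2293560936 /91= -25203966.33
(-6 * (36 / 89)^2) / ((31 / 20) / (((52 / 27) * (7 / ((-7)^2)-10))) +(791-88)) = -186001920 / 133182165247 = -0.00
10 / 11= 0.91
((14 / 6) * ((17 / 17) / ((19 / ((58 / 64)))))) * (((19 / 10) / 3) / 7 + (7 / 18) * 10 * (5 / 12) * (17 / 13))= 3148559 / 12804480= 0.25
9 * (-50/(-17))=450/17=26.47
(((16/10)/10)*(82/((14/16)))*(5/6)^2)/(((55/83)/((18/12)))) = 23.57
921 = 921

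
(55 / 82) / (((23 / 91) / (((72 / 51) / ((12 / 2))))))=10010 / 16031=0.62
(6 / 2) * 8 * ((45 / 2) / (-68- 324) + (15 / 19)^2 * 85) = 1270.09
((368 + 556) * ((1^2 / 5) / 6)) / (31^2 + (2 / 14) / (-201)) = 108339 / 3380315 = 0.03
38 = 38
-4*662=-2648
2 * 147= 294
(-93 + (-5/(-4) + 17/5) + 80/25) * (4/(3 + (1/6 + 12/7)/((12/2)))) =-429156/4175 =-102.79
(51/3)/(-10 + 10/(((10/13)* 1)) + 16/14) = 119/29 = 4.10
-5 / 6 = -0.83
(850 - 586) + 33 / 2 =561 / 2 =280.50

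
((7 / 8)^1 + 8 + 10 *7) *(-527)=-332537 / 8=-41567.12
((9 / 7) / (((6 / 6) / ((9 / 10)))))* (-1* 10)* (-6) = 486 / 7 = 69.43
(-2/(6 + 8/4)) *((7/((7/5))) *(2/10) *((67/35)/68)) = -67/9520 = -0.01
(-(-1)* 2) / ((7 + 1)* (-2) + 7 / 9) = -18 / 137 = -0.13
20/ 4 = 5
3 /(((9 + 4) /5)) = 15 /13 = 1.15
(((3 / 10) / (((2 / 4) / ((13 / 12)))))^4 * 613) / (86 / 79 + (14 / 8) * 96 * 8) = 0.08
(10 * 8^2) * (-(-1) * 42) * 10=268800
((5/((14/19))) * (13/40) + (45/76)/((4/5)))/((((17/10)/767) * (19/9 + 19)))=10817001/171836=62.95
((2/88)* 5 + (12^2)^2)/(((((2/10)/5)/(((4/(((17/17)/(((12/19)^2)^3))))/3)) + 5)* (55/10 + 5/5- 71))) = -15135438643200/257647773713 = -58.74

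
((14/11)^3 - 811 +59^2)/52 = 136789/2662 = 51.39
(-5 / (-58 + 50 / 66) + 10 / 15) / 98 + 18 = 10000861 / 555366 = 18.01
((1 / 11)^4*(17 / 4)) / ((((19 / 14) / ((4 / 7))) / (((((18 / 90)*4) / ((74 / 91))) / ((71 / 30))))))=37128 / 730776233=0.00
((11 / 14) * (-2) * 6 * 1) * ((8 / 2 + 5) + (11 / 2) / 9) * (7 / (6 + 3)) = -1903 / 27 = -70.48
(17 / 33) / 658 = 0.00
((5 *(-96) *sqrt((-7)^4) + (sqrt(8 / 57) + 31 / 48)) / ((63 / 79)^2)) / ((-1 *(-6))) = -7045645889 / 1143072 + 6241 *sqrt(114) / 678699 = -6163.68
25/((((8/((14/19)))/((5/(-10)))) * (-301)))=25/6536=0.00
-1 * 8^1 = -8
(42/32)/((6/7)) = 49/32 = 1.53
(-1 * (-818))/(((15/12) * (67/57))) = 186504/335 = 556.73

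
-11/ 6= -1.83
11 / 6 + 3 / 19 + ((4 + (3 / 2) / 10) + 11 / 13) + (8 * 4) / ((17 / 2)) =2708881 / 251940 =10.75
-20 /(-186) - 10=-920 /93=-9.89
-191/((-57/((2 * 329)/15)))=125678/855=146.99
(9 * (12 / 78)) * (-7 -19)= -36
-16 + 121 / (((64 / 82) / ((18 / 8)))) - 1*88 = 31337 / 128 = 244.82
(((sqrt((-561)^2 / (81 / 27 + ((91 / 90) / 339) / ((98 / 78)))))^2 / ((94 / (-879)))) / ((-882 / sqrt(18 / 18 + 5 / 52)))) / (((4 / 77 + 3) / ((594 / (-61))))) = -102127376469789 *sqrt(741) / 748829029286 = -3712.52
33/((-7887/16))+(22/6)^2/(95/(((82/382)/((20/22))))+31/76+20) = -1095289300/31167346851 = -0.04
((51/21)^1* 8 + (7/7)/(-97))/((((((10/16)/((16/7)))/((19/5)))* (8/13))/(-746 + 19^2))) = -114635664/679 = -168830.14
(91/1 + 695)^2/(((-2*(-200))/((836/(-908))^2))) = 6746486769/5152900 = 1309.26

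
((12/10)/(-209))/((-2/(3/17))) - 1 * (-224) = 3979369/17765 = 224.00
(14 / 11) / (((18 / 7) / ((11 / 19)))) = 49 / 171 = 0.29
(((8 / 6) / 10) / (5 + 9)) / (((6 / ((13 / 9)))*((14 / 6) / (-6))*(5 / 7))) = -13 / 1575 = -0.01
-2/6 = -1/3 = -0.33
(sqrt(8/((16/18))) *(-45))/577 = -135/577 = -0.23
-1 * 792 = -792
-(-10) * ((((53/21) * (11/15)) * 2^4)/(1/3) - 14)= 15716/21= 748.38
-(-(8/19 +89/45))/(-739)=-2051/631845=-0.00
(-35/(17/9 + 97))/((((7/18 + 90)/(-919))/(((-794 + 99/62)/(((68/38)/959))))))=-466453872293157/305244724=-1528130.83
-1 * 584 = -584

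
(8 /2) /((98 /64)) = 128 /49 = 2.61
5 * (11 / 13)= 55 / 13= 4.23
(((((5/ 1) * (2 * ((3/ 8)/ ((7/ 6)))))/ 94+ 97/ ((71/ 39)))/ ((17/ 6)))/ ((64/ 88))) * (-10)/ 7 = -36.96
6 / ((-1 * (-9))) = 2 / 3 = 0.67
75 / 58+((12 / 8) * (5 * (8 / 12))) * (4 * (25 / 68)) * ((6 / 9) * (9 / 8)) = 13425 / 1972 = 6.81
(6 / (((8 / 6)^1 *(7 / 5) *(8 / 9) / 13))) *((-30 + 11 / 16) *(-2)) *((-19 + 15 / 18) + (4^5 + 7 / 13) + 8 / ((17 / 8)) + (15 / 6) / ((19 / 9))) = 115229745315 / 41344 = 2787097.17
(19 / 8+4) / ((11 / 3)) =153 / 88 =1.74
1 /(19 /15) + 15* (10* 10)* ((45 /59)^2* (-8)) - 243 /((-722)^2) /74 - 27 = -940892429439915 /134279630696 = -7006.96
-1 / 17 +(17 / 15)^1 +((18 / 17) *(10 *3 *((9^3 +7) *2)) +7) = 11925259 / 255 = 46765.72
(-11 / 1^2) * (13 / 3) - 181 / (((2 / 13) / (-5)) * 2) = 34723 / 12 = 2893.58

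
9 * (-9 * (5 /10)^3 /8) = -81 /64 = -1.27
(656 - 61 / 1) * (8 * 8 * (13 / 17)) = 29120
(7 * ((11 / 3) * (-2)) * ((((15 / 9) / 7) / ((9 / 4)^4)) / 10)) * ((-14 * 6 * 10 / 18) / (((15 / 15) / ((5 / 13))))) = 1971200 / 2302911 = 0.86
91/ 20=4.55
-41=-41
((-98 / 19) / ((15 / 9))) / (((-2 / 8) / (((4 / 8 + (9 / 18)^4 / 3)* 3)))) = 735 / 38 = 19.34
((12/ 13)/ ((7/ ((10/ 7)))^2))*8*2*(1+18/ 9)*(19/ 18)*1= 60800/ 31213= 1.95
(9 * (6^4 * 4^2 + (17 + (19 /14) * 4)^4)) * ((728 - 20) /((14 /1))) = 2094350033682 /16807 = 124611770.91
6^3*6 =1296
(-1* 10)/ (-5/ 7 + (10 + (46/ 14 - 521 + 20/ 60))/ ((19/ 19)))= 21/ 1067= 0.02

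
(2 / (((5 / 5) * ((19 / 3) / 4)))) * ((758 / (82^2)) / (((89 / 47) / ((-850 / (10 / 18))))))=-327046680 / 2842571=-115.05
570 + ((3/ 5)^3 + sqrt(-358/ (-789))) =sqrt(282462)/ 789 + 71277/ 125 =570.89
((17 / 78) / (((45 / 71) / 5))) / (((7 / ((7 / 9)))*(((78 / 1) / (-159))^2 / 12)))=3390463 / 355914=9.53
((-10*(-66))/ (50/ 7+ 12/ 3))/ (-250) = -77/ 325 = -0.24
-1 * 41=-41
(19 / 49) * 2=38 / 49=0.78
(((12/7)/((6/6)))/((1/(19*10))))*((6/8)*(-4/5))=-1368/7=-195.43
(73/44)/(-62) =-73/2728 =-0.03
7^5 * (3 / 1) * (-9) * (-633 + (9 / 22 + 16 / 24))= 6308725941 / 22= 286760270.05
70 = 70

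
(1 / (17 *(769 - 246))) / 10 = 1 / 88910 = 0.00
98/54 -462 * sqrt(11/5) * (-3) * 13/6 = 49/27 + 3003 * sqrt(55)/5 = 4455.98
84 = 84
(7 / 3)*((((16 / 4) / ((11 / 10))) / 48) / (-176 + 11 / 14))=-245 / 242847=-0.00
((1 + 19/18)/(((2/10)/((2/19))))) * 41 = 7585/171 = 44.36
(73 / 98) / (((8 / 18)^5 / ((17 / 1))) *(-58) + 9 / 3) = 73279809 / 289306486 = 0.25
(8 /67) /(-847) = -8 /56749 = -0.00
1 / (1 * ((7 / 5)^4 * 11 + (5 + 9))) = 625 / 35161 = 0.02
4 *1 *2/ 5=8/ 5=1.60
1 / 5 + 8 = 41 / 5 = 8.20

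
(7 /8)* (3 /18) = 7 /48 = 0.15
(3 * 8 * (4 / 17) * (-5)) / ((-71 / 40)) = 19200 / 1207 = 15.91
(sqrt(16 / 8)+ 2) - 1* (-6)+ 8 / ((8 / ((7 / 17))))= sqrt(2)+ 143 / 17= 9.83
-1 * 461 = -461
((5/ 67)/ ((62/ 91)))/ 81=455/ 336474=0.00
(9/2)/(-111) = -3/74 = -0.04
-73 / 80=-0.91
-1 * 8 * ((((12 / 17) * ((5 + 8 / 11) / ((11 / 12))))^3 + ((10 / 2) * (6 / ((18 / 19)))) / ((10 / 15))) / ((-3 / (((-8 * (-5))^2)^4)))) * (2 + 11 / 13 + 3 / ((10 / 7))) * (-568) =-2221314703366346883727360000000 / 339443488527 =-6543989731562221913.05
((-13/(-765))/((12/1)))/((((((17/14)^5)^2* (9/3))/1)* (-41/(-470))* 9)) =88367297095168/1024352708738842737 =0.00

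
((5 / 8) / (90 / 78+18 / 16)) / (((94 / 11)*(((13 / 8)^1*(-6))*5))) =-22 / 33417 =-0.00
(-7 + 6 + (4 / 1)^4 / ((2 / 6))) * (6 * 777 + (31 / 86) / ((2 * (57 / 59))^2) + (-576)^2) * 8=288408917902313 / 139707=2064384160.44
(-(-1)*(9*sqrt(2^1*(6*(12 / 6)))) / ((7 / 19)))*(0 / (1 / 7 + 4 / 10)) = 0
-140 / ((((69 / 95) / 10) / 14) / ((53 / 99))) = -98686000 / 6831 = -14446.79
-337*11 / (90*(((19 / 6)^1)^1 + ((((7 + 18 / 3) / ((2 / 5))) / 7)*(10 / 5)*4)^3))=-1271501 / 1581937755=-0.00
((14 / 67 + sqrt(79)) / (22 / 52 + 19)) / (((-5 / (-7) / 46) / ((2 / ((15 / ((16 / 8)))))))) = 468832 / 2537625 + 33488 * sqrt(79) / 37875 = 8.04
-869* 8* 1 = -6952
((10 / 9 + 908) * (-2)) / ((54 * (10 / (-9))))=4091 / 135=30.30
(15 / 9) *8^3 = 2560 / 3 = 853.33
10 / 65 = 2 / 13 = 0.15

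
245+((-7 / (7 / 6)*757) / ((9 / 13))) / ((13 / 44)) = -65881 / 3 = -21960.33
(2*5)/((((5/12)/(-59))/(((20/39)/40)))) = -236/13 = -18.15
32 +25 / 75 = 97 / 3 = 32.33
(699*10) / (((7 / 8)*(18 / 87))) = 270280 / 7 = 38611.43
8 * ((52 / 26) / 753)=16 / 753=0.02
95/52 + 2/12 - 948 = -147577/156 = -946.01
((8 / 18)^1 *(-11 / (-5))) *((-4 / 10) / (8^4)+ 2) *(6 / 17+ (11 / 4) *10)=213329743 / 3916800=54.47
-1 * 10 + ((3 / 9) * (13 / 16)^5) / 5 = -156915107 / 15728640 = -9.98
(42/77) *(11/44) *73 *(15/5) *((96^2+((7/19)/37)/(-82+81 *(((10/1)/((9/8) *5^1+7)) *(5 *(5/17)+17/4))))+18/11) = 22918410489942477/83257282636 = 275272.14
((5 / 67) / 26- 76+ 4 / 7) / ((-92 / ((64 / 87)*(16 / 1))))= 9.65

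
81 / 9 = 9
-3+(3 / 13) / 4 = -153 / 52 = -2.94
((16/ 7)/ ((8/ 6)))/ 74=6/ 259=0.02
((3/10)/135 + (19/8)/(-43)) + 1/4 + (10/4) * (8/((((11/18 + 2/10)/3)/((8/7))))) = 3351471217/39551400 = 84.74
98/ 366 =49/ 183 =0.27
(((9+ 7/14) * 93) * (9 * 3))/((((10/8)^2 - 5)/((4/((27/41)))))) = -42150.98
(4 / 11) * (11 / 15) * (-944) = -3776 / 15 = -251.73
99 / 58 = 1.71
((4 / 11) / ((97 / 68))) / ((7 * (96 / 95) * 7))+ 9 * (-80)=-225860945 / 313698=-719.99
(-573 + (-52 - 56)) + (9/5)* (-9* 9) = -4134/5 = -826.80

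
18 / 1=18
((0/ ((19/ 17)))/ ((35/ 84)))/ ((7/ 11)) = 0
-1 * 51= -51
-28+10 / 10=-27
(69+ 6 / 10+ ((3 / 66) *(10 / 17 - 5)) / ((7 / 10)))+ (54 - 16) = 702367 / 6545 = 107.31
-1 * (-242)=242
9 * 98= 882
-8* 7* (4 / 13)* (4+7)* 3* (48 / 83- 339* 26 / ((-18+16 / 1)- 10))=-450997008 / 1079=-417976.84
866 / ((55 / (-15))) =-2598 / 11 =-236.18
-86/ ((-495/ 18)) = 172/ 55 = 3.13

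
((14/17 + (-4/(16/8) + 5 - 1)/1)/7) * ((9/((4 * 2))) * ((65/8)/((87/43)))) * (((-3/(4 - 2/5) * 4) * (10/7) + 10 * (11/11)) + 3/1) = 1450605/96628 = 15.01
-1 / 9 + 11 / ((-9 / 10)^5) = -1106561 / 59049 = -18.74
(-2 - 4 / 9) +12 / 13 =-178 / 117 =-1.52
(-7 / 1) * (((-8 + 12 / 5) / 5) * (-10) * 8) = -3136 / 5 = -627.20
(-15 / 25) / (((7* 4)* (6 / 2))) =-1 / 140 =-0.01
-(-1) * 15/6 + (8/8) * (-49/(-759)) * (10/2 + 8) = 5069/1518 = 3.34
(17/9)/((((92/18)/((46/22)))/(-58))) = -493/11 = -44.82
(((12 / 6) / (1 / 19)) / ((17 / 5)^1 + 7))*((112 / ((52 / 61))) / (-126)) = -5795 / 1521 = -3.81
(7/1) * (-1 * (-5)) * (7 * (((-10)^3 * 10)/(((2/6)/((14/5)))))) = -20580000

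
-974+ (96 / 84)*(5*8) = -6498 / 7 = -928.29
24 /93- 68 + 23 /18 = -66.46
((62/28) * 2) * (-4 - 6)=-310/7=-44.29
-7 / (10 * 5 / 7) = -49 / 50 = -0.98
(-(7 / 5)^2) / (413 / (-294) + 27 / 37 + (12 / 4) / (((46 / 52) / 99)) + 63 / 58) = -25394691 / 4355323025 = -0.01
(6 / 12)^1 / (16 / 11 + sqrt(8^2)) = 11 / 208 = 0.05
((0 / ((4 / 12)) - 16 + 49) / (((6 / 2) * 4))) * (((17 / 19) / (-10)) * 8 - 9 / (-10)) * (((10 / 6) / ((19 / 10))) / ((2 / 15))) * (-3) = -28875 / 2888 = -10.00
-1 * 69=-69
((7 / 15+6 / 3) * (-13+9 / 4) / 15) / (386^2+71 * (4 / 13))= -20683 / 1743508800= -0.00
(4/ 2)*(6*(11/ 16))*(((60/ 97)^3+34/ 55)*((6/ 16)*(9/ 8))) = 1737890721/ 584110720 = 2.98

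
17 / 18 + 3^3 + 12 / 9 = 527 / 18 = 29.28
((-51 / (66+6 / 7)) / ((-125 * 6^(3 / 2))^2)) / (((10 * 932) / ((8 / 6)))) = -119 / 3680235000000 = -0.00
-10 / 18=-5 / 9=-0.56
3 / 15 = 1 / 5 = 0.20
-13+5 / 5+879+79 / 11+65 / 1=10331 / 11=939.18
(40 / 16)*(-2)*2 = -10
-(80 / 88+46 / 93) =-1436 / 1023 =-1.40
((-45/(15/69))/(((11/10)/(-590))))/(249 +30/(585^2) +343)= 13931979750/74285651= 187.55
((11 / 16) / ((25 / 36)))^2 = 9801 / 10000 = 0.98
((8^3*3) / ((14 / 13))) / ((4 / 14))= 4992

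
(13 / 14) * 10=65 / 7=9.29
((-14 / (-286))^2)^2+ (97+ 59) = 65233212157 / 418161601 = 156.00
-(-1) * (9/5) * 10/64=9/32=0.28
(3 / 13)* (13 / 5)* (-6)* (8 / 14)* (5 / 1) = -72 / 7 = -10.29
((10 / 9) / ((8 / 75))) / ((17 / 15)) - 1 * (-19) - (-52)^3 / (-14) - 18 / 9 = -4768205 / 476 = -10017.24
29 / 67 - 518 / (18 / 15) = -86678 / 201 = -431.23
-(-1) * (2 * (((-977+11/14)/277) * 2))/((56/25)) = -341675/54292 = -6.29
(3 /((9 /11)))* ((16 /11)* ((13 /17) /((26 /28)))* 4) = 896 /51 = 17.57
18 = 18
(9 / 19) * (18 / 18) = 9 / 19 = 0.47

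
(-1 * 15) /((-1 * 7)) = 15 /7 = 2.14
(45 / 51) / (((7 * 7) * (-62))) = -15 / 51646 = -0.00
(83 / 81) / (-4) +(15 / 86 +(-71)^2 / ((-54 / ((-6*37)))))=288727177 / 13932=20724.03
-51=-51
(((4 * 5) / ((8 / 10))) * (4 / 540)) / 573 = 5 / 15471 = 0.00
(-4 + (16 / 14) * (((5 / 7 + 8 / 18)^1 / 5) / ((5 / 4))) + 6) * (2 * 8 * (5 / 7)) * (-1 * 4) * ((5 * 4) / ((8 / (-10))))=7803520 / 3087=2527.87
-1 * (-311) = 311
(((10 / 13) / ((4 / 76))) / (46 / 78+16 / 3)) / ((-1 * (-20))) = 19 / 154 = 0.12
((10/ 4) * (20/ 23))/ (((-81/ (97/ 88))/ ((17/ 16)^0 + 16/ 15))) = -15035/ 245916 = -0.06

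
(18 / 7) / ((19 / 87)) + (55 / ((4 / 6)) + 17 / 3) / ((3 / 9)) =73489 / 266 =276.27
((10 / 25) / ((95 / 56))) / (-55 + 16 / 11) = -1232 / 279775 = -0.00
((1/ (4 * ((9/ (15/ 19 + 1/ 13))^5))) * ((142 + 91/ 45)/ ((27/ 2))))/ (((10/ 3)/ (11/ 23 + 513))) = 1717634640389339632/ 505685117911944600045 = 0.00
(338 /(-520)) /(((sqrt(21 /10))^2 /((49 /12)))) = -91 /72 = -1.26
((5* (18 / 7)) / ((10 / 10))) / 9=10 / 7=1.43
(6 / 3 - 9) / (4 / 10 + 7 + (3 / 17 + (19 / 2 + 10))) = -0.26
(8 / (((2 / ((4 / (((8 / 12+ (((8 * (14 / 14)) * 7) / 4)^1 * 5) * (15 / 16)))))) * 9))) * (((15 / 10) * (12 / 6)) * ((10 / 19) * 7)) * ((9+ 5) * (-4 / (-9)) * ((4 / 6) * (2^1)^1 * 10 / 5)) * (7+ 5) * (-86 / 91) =-19726336 / 353457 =-55.81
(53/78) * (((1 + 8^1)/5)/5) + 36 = 23559/650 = 36.24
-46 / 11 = -4.18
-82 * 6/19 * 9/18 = -246/19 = -12.95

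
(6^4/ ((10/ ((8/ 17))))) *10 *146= 1513728/ 17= 89042.82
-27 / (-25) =27 / 25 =1.08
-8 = -8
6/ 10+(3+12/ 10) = 24/ 5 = 4.80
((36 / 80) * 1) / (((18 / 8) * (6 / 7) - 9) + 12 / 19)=-399 / 5710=-0.07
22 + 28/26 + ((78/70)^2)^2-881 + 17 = -16374757767/19508125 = -839.38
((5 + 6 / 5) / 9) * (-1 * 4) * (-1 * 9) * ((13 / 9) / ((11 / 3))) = 1612 / 165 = 9.77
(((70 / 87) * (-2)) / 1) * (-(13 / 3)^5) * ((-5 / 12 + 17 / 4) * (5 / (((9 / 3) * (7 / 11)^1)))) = 4696856450 / 190269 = 24685.35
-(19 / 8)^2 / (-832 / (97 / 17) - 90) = 35017 / 1463936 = 0.02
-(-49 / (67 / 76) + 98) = -2842 / 67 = -42.42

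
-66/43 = -1.53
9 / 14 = 0.64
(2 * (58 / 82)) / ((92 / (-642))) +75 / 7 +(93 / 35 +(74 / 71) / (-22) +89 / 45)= 251950201 / 46398429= 5.43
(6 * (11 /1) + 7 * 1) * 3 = 219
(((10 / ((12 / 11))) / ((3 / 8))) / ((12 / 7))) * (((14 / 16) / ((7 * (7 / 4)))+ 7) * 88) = 26620 / 3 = 8873.33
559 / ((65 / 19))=817 / 5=163.40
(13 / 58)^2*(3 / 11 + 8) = 15379 / 37004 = 0.42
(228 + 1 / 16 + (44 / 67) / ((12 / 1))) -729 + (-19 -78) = -1922791 / 3216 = -597.88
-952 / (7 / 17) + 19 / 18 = -41597 / 18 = -2310.94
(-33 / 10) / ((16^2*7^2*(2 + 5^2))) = -11 / 1128960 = -0.00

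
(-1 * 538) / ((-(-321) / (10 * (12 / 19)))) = -21520 / 2033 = -10.59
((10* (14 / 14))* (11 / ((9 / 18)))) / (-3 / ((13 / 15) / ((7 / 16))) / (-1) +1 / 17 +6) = 777920 / 26779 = 29.05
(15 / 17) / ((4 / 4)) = 15 / 17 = 0.88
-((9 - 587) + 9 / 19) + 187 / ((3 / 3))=14526 / 19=764.53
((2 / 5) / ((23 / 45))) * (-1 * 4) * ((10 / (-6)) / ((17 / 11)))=1320 / 391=3.38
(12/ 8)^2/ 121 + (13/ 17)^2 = 84397/ 139876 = 0.60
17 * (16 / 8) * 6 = 204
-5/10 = -1/2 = -0.50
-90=-90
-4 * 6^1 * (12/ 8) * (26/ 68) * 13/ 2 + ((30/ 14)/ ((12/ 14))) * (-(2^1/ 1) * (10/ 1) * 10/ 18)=-17939/ 153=-117.25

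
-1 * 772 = -772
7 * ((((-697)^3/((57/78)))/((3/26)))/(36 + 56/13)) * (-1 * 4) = 20829863431468/7467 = 2789589317.19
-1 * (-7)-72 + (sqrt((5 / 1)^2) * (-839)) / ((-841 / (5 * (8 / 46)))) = -1173395 / 19343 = -60.66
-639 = -639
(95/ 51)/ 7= 95/ 357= 0.27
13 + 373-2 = 384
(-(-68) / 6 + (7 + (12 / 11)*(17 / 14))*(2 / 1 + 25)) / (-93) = -54539 / 21483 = -2.54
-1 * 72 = -72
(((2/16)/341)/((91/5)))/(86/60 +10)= 75/42574532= 0.00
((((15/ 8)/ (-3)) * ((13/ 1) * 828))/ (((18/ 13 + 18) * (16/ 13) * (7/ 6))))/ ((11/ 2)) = -757965/ 17248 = -43.95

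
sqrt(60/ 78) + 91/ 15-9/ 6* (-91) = 143.44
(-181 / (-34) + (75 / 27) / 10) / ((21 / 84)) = 3428 / 153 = 22.41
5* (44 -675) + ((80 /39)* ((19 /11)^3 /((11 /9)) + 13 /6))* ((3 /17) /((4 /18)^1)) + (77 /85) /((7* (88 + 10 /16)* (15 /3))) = -180349506409071 /57352091225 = -3144.60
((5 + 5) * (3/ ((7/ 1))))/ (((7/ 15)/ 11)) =4950/ 49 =101.02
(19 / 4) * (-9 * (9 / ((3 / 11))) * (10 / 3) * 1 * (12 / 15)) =-3762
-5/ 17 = -0.29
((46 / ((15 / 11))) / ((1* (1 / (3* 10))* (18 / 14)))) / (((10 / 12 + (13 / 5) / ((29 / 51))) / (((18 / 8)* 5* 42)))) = 323561700 / 4703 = 68799.00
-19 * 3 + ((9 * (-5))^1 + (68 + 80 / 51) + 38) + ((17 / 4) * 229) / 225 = 151381 / 15300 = 9.89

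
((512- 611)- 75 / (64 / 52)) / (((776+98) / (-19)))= 2559 / 736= 3.48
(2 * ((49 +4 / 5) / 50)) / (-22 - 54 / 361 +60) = 89889 / 1708000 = 0.05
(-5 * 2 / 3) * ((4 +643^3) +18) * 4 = -10633909160 / 3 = -3544636386.67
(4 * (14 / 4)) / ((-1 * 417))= -14 / 417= -0.03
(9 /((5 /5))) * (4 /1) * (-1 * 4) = -144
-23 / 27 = -0.85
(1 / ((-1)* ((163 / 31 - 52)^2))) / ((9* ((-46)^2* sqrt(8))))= -961* sqrt(2) / 159939205776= -0.00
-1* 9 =-9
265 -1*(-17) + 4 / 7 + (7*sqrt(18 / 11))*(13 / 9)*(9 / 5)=305.85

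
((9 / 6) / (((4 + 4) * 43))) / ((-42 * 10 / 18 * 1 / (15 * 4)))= -0.01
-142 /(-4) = 35.50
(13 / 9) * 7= 91 / 9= 10.11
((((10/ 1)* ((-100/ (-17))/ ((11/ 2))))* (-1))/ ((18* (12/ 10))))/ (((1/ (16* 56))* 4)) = -560000/ 5049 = -110.91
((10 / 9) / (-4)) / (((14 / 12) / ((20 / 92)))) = -25 / 483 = -0.05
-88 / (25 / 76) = -6688 / 25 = -267.52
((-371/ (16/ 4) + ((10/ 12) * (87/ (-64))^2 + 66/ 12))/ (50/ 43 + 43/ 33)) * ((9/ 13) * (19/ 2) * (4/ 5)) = -170372840913/ 931573760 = -182.89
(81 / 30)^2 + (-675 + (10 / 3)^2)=-590939 / 900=-656.60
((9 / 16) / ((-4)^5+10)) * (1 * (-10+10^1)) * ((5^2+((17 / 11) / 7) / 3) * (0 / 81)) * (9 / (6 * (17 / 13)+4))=0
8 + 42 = 50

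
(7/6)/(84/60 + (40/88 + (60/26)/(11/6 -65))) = 1896895/2955924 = 0.64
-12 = -12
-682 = -682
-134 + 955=821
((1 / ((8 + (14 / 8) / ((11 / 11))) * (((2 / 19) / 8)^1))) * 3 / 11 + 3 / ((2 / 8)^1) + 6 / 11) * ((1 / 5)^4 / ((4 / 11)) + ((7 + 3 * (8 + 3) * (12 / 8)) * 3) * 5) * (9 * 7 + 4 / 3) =428957995777 / 536250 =799921.67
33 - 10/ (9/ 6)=79/ 3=26.33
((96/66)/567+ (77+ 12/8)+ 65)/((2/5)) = 8950255/24948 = 358.76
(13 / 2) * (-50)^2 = 16250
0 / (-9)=0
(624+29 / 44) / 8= 27485 / 352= 78.08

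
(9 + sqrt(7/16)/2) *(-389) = -3501 - 389 *sqrt(7)/8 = -3629.65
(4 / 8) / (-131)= -1 / 262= -0.00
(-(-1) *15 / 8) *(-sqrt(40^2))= -75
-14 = -14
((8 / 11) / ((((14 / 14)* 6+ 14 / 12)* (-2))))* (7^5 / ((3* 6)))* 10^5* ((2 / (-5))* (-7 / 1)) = -18823840000 / 1419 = -13265567.30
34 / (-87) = -34 / 87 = -0.39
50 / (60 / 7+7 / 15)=5250 / 949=5.53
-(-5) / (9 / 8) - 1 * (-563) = 5107 / 9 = 567.44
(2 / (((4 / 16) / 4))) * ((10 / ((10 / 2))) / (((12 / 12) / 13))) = 832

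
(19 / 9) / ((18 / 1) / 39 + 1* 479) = 247 / 56097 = 0.00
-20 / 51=-0.39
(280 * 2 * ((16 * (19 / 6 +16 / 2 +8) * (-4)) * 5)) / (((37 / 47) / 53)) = -25667264000 / 111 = -231236612.61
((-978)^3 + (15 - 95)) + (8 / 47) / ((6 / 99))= -43965747172 / 47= -935441429.19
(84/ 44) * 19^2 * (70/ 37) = 530670/ 407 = 1303.86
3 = 3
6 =6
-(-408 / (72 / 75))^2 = -180625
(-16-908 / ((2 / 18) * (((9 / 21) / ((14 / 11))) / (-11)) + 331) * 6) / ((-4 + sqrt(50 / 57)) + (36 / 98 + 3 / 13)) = 6408553278400 * sqrt(114) / 24073019701799 + 248533153028160 / 24073019701799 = 13.17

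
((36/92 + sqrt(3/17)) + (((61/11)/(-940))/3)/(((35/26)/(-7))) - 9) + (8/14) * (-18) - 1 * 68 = -1084796827/12485550 + sqrt(51)/17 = -86.46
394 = 394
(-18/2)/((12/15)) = -45/4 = -11.25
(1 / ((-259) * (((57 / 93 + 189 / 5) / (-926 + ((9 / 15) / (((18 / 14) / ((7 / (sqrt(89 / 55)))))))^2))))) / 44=114148789 / 54349278984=0.00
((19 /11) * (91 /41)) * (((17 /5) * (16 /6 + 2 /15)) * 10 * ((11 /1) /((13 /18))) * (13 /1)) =14814072 /205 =72263.77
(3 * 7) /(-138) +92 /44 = 981 /506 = 1.94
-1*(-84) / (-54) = -1.56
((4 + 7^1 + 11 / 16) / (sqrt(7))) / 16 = 187 * sqrt(7) / 1792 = 0.28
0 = 0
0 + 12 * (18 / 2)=108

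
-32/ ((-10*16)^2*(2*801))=-1/ 1281600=-0.00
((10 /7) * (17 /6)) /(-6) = -85 /126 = -0.67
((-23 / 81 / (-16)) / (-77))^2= 529 / 9958443264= 0.00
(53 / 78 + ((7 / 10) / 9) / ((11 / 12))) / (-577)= -1093 / 825110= -0.00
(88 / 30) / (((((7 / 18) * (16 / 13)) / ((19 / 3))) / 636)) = 864006 / 35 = 24685.89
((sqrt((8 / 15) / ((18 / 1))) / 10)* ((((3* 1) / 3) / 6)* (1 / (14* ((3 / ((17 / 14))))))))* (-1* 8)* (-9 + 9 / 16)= 0.01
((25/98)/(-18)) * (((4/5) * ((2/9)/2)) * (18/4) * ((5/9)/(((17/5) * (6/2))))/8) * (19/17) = -2375/55057968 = -0.00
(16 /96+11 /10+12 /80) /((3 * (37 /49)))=833 /1332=0.63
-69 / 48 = -23 / 16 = -1.44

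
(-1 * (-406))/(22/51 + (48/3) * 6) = 10353/2459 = 4.21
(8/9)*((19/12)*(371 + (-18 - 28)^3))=-3684670/27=-136469.26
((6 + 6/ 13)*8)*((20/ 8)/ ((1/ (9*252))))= 3810240/ 13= 293095.38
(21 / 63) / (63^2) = 1 / 11907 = 0.00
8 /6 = 4 /3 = 1.33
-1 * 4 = -4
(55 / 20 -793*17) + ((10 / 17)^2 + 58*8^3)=18748119 / 1156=16218.10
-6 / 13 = -0.46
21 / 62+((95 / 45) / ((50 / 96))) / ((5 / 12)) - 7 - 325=-2494983 / 7750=-321.93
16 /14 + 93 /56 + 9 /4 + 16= 1179 /56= 21.05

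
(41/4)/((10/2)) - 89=-1739/20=-86.95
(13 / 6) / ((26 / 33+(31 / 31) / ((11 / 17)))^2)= 39 / 98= 0.40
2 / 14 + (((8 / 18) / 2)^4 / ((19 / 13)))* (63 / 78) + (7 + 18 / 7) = 2825996 / 290871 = 9.72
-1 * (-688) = 688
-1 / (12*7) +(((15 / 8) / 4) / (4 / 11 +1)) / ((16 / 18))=2015 / 5376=0.37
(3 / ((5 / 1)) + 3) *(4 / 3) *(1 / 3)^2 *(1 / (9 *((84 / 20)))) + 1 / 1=575 / 567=1.01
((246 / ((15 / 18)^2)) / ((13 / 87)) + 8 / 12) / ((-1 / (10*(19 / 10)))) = -45055.65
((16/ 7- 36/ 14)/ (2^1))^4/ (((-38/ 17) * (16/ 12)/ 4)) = -51/ 91238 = -0.00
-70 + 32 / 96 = -209 / 3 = -69.67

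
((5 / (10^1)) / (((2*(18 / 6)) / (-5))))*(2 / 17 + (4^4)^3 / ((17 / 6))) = -251658245 / 102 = -2467237.70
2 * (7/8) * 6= 21/2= 10.50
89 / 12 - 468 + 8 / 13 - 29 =-76279 / 156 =-488.97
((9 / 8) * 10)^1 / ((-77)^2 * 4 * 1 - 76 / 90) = 2025 / 4268728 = 0.00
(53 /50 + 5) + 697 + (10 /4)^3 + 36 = 150937 /200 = 754.68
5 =5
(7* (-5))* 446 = -15610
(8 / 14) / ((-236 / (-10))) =10 / 413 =0.02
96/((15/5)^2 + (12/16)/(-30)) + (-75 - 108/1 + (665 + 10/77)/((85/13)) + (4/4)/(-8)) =-265803787/3759448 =-70.70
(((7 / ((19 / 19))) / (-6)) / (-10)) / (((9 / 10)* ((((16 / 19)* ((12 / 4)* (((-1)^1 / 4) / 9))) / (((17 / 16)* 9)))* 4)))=-2261 / 512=-4.42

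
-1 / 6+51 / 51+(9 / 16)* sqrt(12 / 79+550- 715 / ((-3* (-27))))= 5 / 6+sqrt(273651023) / 1264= 13.92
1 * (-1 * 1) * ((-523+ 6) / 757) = 517 / 757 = 0.68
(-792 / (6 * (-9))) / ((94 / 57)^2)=5.39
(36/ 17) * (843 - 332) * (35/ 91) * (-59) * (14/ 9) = -8441720/ 221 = -38197.83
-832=-832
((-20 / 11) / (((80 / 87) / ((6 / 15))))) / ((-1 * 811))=0.00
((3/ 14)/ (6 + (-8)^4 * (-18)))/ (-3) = 1/ 1032108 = 0.00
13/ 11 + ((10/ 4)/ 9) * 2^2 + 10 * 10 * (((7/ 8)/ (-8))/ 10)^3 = 595032923/ 259522560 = 2.29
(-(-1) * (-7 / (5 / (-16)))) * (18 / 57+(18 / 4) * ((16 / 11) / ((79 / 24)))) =4261152 / 82555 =51.62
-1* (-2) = 2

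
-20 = -20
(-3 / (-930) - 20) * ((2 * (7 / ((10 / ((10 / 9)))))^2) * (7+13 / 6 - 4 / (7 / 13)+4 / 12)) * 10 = -1258397 / 2511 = -501.15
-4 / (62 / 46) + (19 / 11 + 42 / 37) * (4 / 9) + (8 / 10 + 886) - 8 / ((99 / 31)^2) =884.32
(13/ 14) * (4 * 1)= 26/ 7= 3.71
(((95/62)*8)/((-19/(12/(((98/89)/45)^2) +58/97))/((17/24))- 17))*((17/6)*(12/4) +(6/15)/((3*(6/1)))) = -2312804206943906/376397926030251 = -6.14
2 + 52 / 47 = 146 / 47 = 3.11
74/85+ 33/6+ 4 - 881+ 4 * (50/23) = -3370161/3910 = -861.93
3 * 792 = 2376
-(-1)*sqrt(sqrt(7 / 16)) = 7^(1 / 4) / 2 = 0.81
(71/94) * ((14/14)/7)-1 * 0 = 71/658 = 0.11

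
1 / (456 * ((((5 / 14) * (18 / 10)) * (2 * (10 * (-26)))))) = -0.00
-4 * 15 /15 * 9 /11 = -36 /11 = -3.27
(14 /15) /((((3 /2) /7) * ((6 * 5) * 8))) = 49 /2700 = 0.02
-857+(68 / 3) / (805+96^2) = -857.00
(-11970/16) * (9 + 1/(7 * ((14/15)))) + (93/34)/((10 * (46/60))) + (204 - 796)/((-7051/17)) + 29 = -2104889113955/308777392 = -6816.85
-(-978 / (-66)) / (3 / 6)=-326 / 11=-29.64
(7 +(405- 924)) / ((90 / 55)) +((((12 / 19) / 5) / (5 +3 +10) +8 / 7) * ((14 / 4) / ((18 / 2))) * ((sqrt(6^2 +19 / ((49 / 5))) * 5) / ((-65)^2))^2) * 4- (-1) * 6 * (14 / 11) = -1783043662352 / 5841210375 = -305.25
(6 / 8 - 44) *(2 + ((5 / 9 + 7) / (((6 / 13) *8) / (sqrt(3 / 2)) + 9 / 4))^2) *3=-14348618789519 / 2133481842 + 899837206528 *sqrt(6) / 355580307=-526.73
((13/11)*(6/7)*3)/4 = 117/154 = 0.76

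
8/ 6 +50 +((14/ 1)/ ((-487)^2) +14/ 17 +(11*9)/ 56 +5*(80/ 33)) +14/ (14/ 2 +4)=167195042017/ 2483633768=67.32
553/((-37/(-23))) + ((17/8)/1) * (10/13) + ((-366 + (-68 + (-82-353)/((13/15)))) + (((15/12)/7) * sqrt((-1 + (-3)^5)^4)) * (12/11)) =1630722869/148148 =11007.39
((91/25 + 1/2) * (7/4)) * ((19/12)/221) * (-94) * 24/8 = -14.64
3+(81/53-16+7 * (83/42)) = 751/318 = 2.36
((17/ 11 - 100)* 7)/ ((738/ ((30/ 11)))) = -12635/ 4961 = -2.55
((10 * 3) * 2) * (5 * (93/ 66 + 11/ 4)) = 13725/ 11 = 1247.73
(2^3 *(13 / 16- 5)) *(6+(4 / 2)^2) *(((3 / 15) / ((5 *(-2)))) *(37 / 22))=2479 / 220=11.27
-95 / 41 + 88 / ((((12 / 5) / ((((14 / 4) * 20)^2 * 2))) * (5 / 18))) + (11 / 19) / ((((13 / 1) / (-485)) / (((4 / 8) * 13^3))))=1269870.97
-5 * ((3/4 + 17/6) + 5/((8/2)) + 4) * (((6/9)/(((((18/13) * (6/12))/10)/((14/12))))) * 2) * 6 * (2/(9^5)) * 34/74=-16398200/176969853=-0.09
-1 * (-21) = 21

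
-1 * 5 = -5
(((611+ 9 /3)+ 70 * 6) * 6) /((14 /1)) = 3102 /7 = 443.14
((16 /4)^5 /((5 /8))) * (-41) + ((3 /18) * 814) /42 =-67171.17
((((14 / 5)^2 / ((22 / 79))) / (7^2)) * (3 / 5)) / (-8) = -237 / 5500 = -0.04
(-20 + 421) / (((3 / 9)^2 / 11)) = 39699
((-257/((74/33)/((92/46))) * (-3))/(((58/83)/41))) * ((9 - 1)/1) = 346330116/1073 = 322768.05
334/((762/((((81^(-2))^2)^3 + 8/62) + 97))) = 42.57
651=651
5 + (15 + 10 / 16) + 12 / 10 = 873 / 40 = 21.82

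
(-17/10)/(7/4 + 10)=-34/235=-0.14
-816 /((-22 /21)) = 8568 /11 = 778.91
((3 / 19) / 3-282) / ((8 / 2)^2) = -5357 / 304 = -17.62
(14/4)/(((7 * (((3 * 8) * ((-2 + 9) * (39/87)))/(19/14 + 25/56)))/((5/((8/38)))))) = 278255/978432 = 0.28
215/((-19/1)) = -215/19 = -11.32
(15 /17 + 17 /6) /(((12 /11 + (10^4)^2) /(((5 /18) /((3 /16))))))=20845 /378675004131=0.00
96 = 96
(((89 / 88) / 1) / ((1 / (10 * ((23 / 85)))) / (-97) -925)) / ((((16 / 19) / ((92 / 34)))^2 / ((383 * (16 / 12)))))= -14522829035993 / 2519212741056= -5.76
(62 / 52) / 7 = 31 / 182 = 0.17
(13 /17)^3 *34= 4394 /289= 15.20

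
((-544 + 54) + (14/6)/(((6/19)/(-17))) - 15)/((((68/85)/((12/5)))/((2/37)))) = -11351/111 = -102.26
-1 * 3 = -3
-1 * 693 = -693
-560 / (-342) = 280 / 171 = 1.64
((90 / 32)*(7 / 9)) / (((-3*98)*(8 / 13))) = -65 / 5376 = -0.01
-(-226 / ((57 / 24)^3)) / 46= 57856 / 157757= 0.37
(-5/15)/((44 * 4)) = -1/528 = -0.00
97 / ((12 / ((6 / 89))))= 0.54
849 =849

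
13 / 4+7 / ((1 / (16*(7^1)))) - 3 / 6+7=3175 / 4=793.75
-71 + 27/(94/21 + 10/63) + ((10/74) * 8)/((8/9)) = -691007/10804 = -63.96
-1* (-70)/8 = 35/4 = 8.75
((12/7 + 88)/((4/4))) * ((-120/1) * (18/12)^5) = -81752.14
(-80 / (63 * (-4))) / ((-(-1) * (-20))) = -0.02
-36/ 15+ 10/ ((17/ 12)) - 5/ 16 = 5911/ 1360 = 4.35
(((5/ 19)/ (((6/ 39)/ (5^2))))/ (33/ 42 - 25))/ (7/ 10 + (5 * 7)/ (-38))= 8125/ 1017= 7.99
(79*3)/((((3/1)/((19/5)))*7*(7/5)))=1501/49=30.63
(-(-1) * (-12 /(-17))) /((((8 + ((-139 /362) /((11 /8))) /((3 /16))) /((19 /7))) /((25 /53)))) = 8511525 /61316654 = 0.14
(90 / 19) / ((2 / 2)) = 90 / 19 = 4.74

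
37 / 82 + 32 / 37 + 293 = 892955 / 3034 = 294.32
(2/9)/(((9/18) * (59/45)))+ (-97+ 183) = 5094/59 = 86.34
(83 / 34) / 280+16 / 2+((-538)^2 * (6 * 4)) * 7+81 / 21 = 462925268803 / 9520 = 48626603.87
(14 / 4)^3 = 343 / 8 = 42.88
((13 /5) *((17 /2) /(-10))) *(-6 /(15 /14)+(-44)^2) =-533273 /125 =-4266.18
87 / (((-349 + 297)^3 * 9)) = -0.00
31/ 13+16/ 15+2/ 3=803/ 195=4.12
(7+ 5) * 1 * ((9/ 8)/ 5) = 27/ 10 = 2.70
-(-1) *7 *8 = 56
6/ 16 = 3/ 8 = 0.38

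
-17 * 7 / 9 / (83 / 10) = -1190 / 747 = -1.59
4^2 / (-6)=-8 / 3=-2.67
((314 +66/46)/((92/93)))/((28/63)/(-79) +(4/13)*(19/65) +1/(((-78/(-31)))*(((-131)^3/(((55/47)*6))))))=42831020283800863725/11325357180909892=3781.87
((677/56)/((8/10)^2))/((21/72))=50775/784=64.76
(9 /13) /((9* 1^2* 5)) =1 /65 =0.02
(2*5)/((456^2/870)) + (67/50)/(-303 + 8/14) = 34307209/917084400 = 0.04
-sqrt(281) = -16.76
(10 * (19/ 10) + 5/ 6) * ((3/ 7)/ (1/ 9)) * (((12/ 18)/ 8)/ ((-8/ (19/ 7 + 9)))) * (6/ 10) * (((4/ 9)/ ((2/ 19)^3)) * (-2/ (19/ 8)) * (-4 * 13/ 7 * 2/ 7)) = -6542042/ 1715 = -3814.60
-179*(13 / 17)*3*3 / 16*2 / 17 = -20943 / 2312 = -9.06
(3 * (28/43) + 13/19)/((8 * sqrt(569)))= 0.01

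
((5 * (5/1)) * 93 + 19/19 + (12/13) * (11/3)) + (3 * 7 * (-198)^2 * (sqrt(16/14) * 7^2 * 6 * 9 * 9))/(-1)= 30282/13 - 5601624336 * sqrt(14)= -20959356745.34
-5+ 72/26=-29/13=-2.23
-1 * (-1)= 1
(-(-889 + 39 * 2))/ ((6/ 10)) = 4055/ 3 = 1351.67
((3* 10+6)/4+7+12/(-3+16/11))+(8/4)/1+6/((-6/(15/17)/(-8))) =17.29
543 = 543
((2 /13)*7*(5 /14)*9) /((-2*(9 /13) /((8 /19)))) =-20 /19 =-1.05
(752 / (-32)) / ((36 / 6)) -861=-10379 / 12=-864.92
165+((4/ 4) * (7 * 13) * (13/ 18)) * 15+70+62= 7697/ 6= 1282.83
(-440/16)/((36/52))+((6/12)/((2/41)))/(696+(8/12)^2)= -8959919/225648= -39.71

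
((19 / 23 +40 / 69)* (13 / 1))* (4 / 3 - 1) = 1261 / 207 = 6.09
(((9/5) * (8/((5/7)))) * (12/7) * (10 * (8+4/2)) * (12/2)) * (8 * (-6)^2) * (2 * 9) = 107495424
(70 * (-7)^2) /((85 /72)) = 49392 /17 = 2905.41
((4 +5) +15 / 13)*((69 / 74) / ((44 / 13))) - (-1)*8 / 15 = 3697 / 1110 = 3.33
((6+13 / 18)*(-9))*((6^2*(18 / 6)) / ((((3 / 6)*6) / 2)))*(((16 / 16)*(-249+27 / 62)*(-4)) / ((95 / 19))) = -134260632 / 155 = -866197.63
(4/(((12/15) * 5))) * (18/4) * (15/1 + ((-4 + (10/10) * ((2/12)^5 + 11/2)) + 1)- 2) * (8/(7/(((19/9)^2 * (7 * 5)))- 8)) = -217554845/3101544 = -70.14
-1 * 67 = -67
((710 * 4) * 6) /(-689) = -17040 /689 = -24.73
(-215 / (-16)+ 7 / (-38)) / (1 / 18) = 238.56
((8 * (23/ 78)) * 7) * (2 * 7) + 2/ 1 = 9094/ 39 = 233.18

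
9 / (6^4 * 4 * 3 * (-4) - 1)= -0.00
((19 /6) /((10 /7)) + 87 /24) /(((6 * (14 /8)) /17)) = 11917 /1260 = 9.46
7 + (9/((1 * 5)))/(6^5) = 30241/4320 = 7.00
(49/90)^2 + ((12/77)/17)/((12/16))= 0.31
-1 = -1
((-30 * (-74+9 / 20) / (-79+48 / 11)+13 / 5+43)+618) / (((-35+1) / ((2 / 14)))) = -5205441 / 1953980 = -2.66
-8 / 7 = -1.14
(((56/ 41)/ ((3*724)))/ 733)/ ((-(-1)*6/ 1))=7/ 48956337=0.00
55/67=0.82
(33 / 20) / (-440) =-3 / 800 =-0.00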